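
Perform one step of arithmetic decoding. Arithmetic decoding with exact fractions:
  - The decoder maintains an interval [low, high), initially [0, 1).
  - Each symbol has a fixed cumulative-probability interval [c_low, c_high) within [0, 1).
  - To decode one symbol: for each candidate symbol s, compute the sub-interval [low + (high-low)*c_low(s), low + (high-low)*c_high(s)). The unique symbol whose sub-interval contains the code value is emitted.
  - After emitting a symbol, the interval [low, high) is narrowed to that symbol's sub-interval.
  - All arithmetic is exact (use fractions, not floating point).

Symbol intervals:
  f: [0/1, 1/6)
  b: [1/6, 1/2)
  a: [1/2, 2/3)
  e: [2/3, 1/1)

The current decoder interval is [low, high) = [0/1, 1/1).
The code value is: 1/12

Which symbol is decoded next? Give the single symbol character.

Answer: f

Derivation:
Interval width = high − low = 1/1 − 0/1 = 1/1
Scaled code = (code − low) / width = (1/12 − 0/1) / 1/1 = 1/12
  f: [0/1, 1/6) ← scaled code falls here ✓
  b: [1/6, 1/2) 
  a: [1/2, 2/3) 
  e: [2/3, 1/1) 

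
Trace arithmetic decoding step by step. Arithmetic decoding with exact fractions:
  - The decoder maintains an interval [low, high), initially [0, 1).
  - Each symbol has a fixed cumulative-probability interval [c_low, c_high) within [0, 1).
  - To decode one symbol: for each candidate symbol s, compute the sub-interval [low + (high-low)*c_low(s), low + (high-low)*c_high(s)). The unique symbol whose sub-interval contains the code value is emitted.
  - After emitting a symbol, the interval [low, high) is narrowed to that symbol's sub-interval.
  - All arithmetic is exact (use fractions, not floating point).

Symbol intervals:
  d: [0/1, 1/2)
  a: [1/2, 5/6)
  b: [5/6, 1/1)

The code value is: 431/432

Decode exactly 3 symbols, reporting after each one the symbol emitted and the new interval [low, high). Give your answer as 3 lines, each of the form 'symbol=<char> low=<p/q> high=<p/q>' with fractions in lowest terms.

Answer: symbol=b low=5/6 high=1/1
symbol=b low=35/36 high=1/1
symbol=b low=215/216 high=1/1

Derivation:
Step 1: interval [0/1, 1/1), width = 1/1 - 0/1 = 1/1
  'd': [0/1 + 1/1*0/1, 0/1 + 1/1*1/2) = [0/1, 1/2)
  'a': [0/1 + 1/1*1/2, 0/1 + 1/1*5/6) = [1/2, 5/6)
  'b': [0/1 + 1/1*5/6, 0/1 + 1/1*1/1) = [5/6, 1/1) <- contains code 431/432
  emit 'b', narrow to [5/6, 1/1)
Step 2: interval [5/6, 1/1), width = 1/1 - 5/6 = 1/6
  'd': [5/6 + 1/6*0/1, 5/6 + 1/6*1/2) = [5/6, 11/12)
  'a': [5/6 + 1/6*1/2, 5/6 + 1/6*5/6) = [11/12, 35/36)
  'b': [5/6 + 1/6*5/6, 5/6 + 1/6*1/1) = [35/36, 1/1) <- contains code 431/432
  emit 'b', narrow to [35/36, 1/1)
Step 3: interval [35/36, 1/1), width = 1/1 - 35/36 = 1/36
  'd': [35/36 + 1/36*0/1, 35/36 + 1/36*1/2) = [35/36, 71/72)
  'a': [35/36 + 1/36*1/2, 35/36 + 1/36*5/6) = [71/72, 215/216)
  'b': [35/36 + 1/36*5/6, 35/36 + 1/36*1/1) = [215/216, 1/1) <- contains code 431/432
  emit 'b', narrow to [215/216, 1/1)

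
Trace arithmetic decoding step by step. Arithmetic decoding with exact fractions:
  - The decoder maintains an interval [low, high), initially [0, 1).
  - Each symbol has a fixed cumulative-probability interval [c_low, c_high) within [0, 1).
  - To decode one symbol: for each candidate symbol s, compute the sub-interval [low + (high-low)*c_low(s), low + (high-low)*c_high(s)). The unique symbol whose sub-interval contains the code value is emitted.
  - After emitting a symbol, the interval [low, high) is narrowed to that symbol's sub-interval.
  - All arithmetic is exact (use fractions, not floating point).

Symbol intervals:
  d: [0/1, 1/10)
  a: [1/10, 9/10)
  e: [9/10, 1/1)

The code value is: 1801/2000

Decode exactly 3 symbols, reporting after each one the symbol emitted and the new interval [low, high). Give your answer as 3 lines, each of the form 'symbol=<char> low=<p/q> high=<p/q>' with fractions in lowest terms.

Answer: symbol=e low=9/10 high=1/1
symbol=d low=9/10 high=91/100
symbol=d low=9/10 high=901/1000

Derivation:
Step 1: interval [0/1, 1/1), width = 1/1 - 0/1 = 1/1
  'd': [0/1 + 1/1*0/1, 0/1 + 1/1*1/10) = [0/1, 1/10)
  'a': [0/1 + 1/1*1/10, 0/1 + 1/1*9/10) = [1/10, 9/10)
  'e': [0/1 + 1/1*9/10, 0/1 + 1/1*1/1) = [9/10, 1/1) <- contains code 1801/2000
  emit 'e', narrow to [9/10, 1/1)
Step 2: interval [9/10, 1/1), width = 1/1 - 9/10 = 1/10
  'd': [9/10 + 1/10*0/1, 9/10 + 1/10*1/10) = [9/10, 91/100) <- contains code 1801/2000
  'a': [9/10 + 1/10*1/10, 9/10 + 1/10*9/10) = [91/100, 99/100)
  'e': [9/10 + 1/10*9/10, 9/10 + 1/10*1/1) = [99/100, 1/1)
  emit 'd', narrow to [9/10, 91/100)
Step 3: interval [9/10, 91/100), width = 91/100 - 9/10 = 1/100
  'd': [9/10 + 1/100*0/1, 9/10 + 1/100*1/10) = [9/10, 901/1000) <- contains code 1801/2000
  'a': [9/10 + 1/100*1/10, 9/10 + 1/100*9/10) = [901/1000, 909/1000)
  'e': [9/10 + 1/100*9/10, 9/10 + 1/100*1/1) = [909/1000, 91/100)
  emit 'd', narrow to [9/10, 901/1000)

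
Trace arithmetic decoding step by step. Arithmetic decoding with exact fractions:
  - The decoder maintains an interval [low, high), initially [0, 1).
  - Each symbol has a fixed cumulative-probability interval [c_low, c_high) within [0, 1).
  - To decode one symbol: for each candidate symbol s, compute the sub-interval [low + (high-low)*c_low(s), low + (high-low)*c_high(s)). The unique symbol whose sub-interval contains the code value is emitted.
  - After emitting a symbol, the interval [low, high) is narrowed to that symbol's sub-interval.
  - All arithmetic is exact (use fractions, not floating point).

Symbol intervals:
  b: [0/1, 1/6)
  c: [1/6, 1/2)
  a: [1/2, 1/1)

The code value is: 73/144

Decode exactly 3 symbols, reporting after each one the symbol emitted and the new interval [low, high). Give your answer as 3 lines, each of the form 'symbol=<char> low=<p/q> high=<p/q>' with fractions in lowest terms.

Answer: symbol=a low=1/2 high=1/1
symbol=b low=1/2 high=7/12
symbol=b low=1/2 high=37/72

Derivation:
Step 1: interval [0/1, 1/1), width = 1/1 - 0/1 = 1/1
  'b': [0/1 + 1/1*0/1, 0/1 + 1/1*1/6) = [0/1, 1/6)
  'c': [0/1 + 1/1*1/6, 0/1 + 1/1*1/2) = [1/6, 1/2)
  'a': [0/1 + 1/1*1/2, 0/1 + 1/1*1/1) = [1/2, 1/1) <- contains code 73/144
  emit 'a', narrow to [1/2, 1/1)
Step 2: interval [1/2, 1/1), width = 1/1 - 1/2 = 1/2
  'b': [1/2 + 1/2*0/1, 1/2 + 1/2*1/6) = [1/2, 7/12) <- contains code 73/144
  'c': [1/2 + 1/2*1/6, 1/2 + 1/2*1/2) = [7/12, 3/4)
  'a': [1/2 + 1/2*1/2, 1/2 + 1/2*1/1) = [3/4, 1/1)
  emit 'b', narrow to [1/2, 7/12)
Step 3: interval [1/2, 7/12), width = 7/12 - 1/2 = 1/12
  'b': [1/2 + 1/12*0/1, 1/2 + 1/12*1/6) = [1/2, 37/72) <- contains code 73/144
  'c': [1/2 + 1/12*1/6, 1/2 + 1/12*1/2) = [37/72, 13/24)
  'a': [1/2 + 1/12*1/2, 1/2 + 1/12*1/1) = [13/24, 7/12)
  emit 'b', narrow to [1/2, 37/72)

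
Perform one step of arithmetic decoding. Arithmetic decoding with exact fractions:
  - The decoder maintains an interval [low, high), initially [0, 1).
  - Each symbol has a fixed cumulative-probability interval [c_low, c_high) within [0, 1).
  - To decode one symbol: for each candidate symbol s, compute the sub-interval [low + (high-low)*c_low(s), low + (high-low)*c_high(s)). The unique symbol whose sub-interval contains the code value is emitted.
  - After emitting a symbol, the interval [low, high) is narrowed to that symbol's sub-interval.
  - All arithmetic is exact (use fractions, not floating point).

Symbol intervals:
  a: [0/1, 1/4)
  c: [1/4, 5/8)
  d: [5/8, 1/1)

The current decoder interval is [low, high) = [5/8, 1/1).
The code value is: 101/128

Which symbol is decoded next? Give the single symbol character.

Answer: c

Derivation:
Interval width = high − low = 1/1 − 5/8 = 3/8
Scaled code = (code − low) / width = (101/128 − 5/8) / 3/8 = 7/16
  a: [0/1, 1/4) 
  c: [1/4, 5/8) ← scaled code falls here ✓
  d: [5/8, 1/1) 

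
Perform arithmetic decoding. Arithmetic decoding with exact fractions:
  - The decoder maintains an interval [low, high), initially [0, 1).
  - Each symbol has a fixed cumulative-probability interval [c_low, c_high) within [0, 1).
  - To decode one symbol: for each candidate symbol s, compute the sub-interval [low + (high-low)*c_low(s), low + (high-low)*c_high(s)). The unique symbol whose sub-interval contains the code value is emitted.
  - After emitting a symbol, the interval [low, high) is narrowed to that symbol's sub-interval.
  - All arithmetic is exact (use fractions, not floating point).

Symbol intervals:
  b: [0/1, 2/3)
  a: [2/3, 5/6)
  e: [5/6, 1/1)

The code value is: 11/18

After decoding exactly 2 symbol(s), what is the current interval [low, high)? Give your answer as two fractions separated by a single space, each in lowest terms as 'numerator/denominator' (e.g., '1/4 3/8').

Step 1: interval [0/1, 1/1), width = 1/1 - 0/1 = 1/1
  'b': [0/1 + 1/1*0/1, 0/1 + 1/1*2/3) = [0/1, 2/3) <- contains code 11/18
  'a': [0/1 + 1/1*2/3, 0/1 + 1/1*5/6) = [2/3, 5/6)
  'e': [0/1 + 1/1*5/6, 0/1 + 1/1*1/1) = [5/6, 1/1)
  emit 'b', narrow to [0/1, 2/3)
Step 2: interval [0/1, 2/3), width = 2/3 - 0/1 = 2/3
  'b': [0/1 + 2/3*0/1, 0/1 + 2/3*2/3) = [0/1, 4/9)
  'a': [0/1 + 2/3*2/3, 0/1 + 2/3*5/6) = [4/9, 5/9)
  'e': [0/1 + 2/3*5/6, 0/1 + 2/3*1/1) = [5/9, 2/3) <- contains code 11/18
  emit 'e', narrow to [5/9, 2/3)

Answer: 5/9 2/3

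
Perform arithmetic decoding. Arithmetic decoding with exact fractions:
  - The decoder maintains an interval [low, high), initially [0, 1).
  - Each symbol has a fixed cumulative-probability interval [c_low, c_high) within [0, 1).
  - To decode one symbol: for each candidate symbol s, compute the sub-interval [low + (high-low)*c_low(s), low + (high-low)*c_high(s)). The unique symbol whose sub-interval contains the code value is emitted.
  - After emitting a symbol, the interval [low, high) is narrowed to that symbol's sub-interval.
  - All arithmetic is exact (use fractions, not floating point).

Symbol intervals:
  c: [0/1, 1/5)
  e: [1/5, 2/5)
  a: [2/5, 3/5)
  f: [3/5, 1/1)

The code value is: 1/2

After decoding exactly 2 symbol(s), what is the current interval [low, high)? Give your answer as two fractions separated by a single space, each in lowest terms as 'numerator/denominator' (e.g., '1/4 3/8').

Step 1: interval [0/1, 1/1), width = 1/1 - 0/1 = 1/1
  'c': [0/1 + 1/1*0/1, 0/1 + 1/1*1/5) = [0/1, 1/5)
  'e': [0/1 + 1/1*1/5, 0/1 + 1/1*2/5) = [1/5, 2/5)
  'a': [0/1 + 1/1*2/5, 0/1 + 1/1*3/5) = [2/5, 3/5) <- contains code 1/2
  'f': [0/1 + 1/1*3/5, 0/1 + 1/1*1/1) = [3/5, 1/1)
  emit 'a', narrow to [2/5, 3/5)
Step 2: interval [2/5, 3/5), width = 3/5 - 2/5 = 1/5
  'c': [2/5 + 1/5*0/1, 2/5 + 1/5*1/5) = [2/5, 11/25)
  'e': [2/5 + 1/5*1/5, 2/5 + 1/5*2/5) = [11/25, 12/25)
  'a': [2/5 + 1/5*2/5, 2/5 + 1/5*3/5) = [12/25, 13/25) <- contains code 1/2
  'f': [2/5 + 1/5*3/5, 2/5 + 1/5*1/1) = [13/25, 3/5)
  emit 'a', narrow to [12/25, 13/25)

Answer: 12/25 13/25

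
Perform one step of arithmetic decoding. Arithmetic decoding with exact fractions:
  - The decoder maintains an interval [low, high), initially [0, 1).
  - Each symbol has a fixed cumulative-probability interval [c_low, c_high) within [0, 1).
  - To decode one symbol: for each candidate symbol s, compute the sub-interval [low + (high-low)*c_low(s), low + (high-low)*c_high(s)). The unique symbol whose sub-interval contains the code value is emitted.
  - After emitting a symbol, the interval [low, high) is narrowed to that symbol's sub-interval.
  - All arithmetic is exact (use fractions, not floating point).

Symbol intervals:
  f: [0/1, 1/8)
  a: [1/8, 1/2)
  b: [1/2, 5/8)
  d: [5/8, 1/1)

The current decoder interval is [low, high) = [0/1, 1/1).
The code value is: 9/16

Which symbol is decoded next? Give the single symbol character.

Answer: b

Derivation:
Interval width = high − low = 1/1 − 0/1 = 1/1
Scaled code = (code − low) / width = (9/16 − 0/1) / 1/1 = 9/16
  f: [0/1, 1/8) 
  a: [1/8, 1/2) 
  b: [1/2, 5/8) ← scaled code falls here ✓
  d: [5/8, 1/1) 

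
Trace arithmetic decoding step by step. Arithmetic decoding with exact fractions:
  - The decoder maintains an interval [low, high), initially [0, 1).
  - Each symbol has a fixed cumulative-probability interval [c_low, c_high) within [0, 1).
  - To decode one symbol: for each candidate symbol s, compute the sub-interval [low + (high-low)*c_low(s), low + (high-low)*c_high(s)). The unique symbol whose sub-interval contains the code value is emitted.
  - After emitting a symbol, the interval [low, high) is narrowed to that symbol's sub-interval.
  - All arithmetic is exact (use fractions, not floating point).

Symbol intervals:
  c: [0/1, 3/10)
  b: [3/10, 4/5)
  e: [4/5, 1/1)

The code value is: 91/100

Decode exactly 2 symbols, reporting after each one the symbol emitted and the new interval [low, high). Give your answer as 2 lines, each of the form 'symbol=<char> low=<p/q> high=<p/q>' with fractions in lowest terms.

Answer: symbol=e low=4/5 high=1/1
symbol=b low=43/50 high=24/25

Derivation:
Step 1: interval [0/1, 1/1), width = 1/1 - 0/1 = 1/1
  'c': [0/1 + 1/1*0/1, 0/1 + 1/1*3/10) = [0/1, 3/10)
  'b': [0/1 + 1/1*3/10, 0/1 + 1/1*4/5) = [3/10, 4/5)
  'e': [0/1 + 1/1*4/5, 0/1 + 1/1*1/1) = [4/5, 1/1) <- contains code 91/100
  emit 'e', narrow to [4/5, 1/1)
Step 2: interval [4/5, 1/1), width = 1/1 - 4/5 = 1/5
  'c': [4/5 + 1/5*0/1, 4/5 + 1/5*3/10) = [4/5, 43/50)
  'b': [4/5 + 1/5*3/10, 4/5 + 1/5*4/5) = [43/50, 24/25) <- contains code 91/100
  'e': [4/5 + 1/5*4/5, 4/5 + 1/5*1/1) = [24/25, 1/1)
  emit 'b', narrow to [43/50, 24/25)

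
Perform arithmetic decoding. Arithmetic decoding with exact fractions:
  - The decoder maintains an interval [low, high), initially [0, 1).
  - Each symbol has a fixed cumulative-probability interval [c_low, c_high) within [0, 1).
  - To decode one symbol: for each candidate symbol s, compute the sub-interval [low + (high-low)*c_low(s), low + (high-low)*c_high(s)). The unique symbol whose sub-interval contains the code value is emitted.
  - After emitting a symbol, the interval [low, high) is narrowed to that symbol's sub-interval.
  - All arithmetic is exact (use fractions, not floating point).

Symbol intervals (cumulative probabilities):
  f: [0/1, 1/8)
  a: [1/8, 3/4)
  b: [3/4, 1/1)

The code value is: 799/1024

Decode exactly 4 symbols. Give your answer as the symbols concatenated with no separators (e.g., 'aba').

Answer: bfbb

Derivation:
Step 1: interval [0/1, 1/1), width = 1/1 - 0/1 = 1/1
  'f': [0/1 + 1/1*0/1, 0/1 + 1/1*1/8) = [0/1, 1/8)
  'a': [0/1 + 1/1*1/8, 0/1 + 1/1*3/4) = [1/8, 3/4)
  'b': [0/1 + 1/1*3/4, 0/1 + 1/1*1/1) = [3/4, 1/1) <- contains code 799/1024
  emit 'b', narrow to [3/4, 1/1)
Step 2: interval [3/4, 1/1), width = 1/1 - 3/4 = 1/4
  'f': [3/4 + 1/4*0/1, 3/4 + 1/4*1/8) = [3/4, 25/32) <- contains code 799/1024
  'a': [3/4 + 1/4*1/8, 3/4 + 1/4*3/4) = [25/32, 15/16)
  'b': [3/4 + 1/4*3/4, 3/4 + 1/4*1/1) = [15/16, 1/1)
  emit 'f', narrow to [3/4, 25/32)
Step 3: interval [3/4, 25/32), width = 25/32 - 3/4 = 1/32
  'f': [3/4 + 1/32*0/1, 3/4 + 1/32*1/8) = [3/4, 193/256)
  'a': [3/4 + 1/32*1/8, 3/4 + 1/32*3/4) = [193/256, 99/128)
  'b': [3/4 + 1/32*3/4, 3/4 + 1/32*1/1) = [99/128, 25/32) <- contains code 799/1024
  emit 'b', narrow to [99/128, 25/32)
Step 4: interval [99/128, 25/32), width = 25/32 - 99/128 = 1/128
  'f': [99/128 + 1/128*0/1, 99/128 + 1/128*1/8) = [99/128, 793/1024)
  'a': [99/128 + 1/128*1/8, 99/128 + 1/128*3/4) = [793/1024, 399/512)
  'b': [99/128 + 1/128*3/4, 99/128 + 1/128*1/1) = [399/512, 25/32) <- contains code 799/1024
  emit 'b', narrow to [399/512, 25/32)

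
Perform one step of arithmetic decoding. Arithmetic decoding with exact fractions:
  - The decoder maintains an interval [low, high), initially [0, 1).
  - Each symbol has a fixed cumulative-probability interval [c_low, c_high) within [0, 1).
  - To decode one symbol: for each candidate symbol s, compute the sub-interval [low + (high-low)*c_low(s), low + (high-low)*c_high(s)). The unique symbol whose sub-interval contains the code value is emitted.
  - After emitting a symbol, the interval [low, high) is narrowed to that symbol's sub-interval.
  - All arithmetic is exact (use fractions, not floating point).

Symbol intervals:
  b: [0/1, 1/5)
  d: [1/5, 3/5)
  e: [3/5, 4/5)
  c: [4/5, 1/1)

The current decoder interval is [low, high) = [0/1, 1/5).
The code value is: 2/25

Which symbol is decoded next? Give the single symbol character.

Interval width = high − low = 1/5 − 0/1 = 1/5
Scaled code = (code − low) / width = (2/25 − 0/1) / 1/5 = 2/5
  b: [0/1, 1/5) 
  d: [1/5, 3/5) ← scaled code falls here ✓
  e: [3/5, 4/5) 
  c: [4/5, 1/1) 

Answer: d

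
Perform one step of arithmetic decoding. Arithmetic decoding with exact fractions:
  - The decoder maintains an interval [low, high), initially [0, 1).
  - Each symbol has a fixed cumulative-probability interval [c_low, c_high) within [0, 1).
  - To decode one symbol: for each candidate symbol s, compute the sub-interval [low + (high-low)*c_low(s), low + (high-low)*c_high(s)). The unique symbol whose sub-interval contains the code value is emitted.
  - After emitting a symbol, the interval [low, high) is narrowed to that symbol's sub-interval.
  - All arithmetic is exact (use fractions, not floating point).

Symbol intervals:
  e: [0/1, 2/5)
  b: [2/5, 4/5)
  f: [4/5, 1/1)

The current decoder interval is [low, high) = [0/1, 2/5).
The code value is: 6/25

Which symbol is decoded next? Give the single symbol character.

Answer: b

Derivation:
Interval width = high − low = 2/5 − 0/1 = 2/5
Scaled code = (code − low) / width = (6/25 − 0/1) / 2/5 = 3/5
  e: [0/1, 2/5) 
  b: [2/5, 4/5) ← scaled code falls here ✓
  f: [4/5, 1/1) 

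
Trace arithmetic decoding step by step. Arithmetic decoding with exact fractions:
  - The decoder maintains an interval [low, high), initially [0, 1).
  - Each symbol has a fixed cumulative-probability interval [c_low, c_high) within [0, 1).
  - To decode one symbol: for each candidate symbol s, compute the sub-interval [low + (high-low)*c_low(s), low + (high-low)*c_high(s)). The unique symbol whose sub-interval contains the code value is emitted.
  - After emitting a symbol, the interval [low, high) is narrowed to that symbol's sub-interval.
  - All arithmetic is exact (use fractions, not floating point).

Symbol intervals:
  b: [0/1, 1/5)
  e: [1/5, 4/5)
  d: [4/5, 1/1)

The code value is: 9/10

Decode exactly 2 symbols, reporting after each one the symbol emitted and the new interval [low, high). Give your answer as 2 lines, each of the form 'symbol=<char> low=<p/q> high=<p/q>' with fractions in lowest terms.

Step 1: interval [0/1, 1/1), width = 1/1 - 0/1 = 1/1
  'b': [0/1 + 1/1*0/1, 0/1 + 1/1*1/5) = [0/1, 1/5)
  'e': [0/1 + 1/1*1/5, 0/1 + 1/1*4/5) = [1/5, 4/5)
  'd': [0/1 + 1/1*4/5, 0/1 + 1/1*1/1) = [4/5, 1/1) <- contains code 9/10
  emit 'd', narrow to [4/5, 1/1)
Step 2: interval [4/5, 1/1), width = 1/1 - 4/5 = 1/5
  'b': [4/5 + 1/5*0/1, 4/5 + 1/5*1/5) = [4/5, 21/25)
  'e': [4/5 + 1/5*1/5, 4/5 + 1/5*4/5) = [21/25, 24/25) <- contains code 9/10
  'd': [4/5 + 1/5*4/5, 4/5 + 1/5*1/1) = [24/25, 1/1)
  emit 'e', narrow to [21/25, 24/25)

Answer: symbol=d low=4/5 high=1/1
symbol=e low=21/25 high=24/25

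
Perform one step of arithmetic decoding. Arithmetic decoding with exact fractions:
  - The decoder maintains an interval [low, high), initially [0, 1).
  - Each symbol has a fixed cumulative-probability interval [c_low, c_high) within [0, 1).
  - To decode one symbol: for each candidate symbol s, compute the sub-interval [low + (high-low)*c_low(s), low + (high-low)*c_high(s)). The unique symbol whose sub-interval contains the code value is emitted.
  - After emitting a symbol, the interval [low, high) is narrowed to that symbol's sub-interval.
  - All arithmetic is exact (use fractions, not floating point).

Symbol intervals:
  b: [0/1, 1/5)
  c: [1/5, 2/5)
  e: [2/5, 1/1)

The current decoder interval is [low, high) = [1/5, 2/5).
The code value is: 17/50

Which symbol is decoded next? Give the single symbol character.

Interval width = high − low = 2/5 − 1/5 = 1/5
Scaled code = (code − low) / width = (17/50 − 1/5) / 1/5 = 7/10
  b: [0/1, 1/5) 
  c: [1/5, 2/5) 
  e: [2/5, 1/1) ← scaled code falls here ✓

Answer: e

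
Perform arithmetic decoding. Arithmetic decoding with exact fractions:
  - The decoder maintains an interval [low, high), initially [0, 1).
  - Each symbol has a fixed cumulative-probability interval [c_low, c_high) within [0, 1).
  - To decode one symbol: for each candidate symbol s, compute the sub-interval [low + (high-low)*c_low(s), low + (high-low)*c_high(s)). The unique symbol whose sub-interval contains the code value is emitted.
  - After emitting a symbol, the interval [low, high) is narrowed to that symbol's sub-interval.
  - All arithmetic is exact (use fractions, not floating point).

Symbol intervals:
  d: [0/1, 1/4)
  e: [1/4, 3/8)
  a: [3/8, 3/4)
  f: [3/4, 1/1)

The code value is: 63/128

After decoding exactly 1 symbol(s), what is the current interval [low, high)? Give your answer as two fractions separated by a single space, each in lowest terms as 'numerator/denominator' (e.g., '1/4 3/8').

Answer: 3/8 3/4

Derivation:
Step 1: interval [0/1, 1/1), width = 1/1 - 0/1 = 1/1
  'd': [0/1 + 1/1*0/1, 0/1 + 1/1*1/4) = [0/1, 1/4)
  'e': [0/1 + 1/1*1/4, 0/1 + 1/1*3/8) = [1/4, 3/8)
  'a': [0/1 + 1/1*3/8, 0/1 + 1/1*3/4) = [3/8, 3/4) <- contains code 63/128
  'f': [0/1 + 1/1*3/4, 0/1 + 1/1*1/1) = [3/4, 1/1)
  emit 'a', narrow to [3/8, 3/4)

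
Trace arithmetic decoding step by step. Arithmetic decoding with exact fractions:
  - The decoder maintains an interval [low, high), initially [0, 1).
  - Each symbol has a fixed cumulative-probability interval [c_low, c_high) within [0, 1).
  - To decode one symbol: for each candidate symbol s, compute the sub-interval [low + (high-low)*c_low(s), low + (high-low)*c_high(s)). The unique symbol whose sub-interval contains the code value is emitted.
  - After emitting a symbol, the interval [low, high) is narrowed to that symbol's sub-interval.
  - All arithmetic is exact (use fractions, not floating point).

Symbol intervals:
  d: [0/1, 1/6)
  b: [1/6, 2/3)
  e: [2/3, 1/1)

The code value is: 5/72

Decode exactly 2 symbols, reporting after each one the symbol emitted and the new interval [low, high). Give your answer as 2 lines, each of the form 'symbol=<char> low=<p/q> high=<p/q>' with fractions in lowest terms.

Answer: symbol=d low=0/1 high=1/6
symbol=b low=1/36 high=1/9

Derivation:
Step 1: interval [0/1, 1/1), width = 1/1 - 0/1 = 1/1
  'd': [0/1 + 1/1*0/1, 0/1 + 1/1*1/6) = [0/1, 1/6) <- contains code 5/72
  'b': [0/1 + 1/1*1/6, 0/1 + 1/1*2/3) = [1/6, 2/3)
  'e': [0/1 + 1/1*2/3, 0/1 + 1/1*1/1) = [2/3, 1/1)
  emit 'd', narrow to [0/1, 1/6)
Step 2: interval [0/1, 1/6), width = 1/6 - 0/1 = 1/6
  'd': [0/1 + 1/6*0/1, 0/1 + 1/6*1/6) = [0/1, 1/36)
  'b': [0/1 + 1/6*1/6, 0/1 + 1/6*2/3) = [1/36, 1/9) <- contains code 5/72
  'e': [0/1 + 1/6*2/3, 0/1 + 1/6*1/1) = [1/9, 1/6)
  emit 'b', narrow to [1/36, 1/9)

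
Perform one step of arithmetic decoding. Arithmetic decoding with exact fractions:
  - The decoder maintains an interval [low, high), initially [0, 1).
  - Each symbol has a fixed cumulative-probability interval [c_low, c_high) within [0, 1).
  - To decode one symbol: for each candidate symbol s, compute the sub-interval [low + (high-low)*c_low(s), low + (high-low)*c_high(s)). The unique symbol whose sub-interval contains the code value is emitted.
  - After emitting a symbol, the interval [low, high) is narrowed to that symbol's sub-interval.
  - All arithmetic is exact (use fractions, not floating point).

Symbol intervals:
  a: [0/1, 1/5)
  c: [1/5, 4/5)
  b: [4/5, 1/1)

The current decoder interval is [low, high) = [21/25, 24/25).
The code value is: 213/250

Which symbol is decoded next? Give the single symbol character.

Interval width = high − low = 24/25 − 21/25 = 3/25
Scaled code = (code − low) / width = (213/250 − 21/25) / 3/25 = 1/10
  a: [0/1, 1/5) ← scaled code falls here ✓
  c: [1/5, 4/5) 
  b: [4/5, 1/1) 

Answer: a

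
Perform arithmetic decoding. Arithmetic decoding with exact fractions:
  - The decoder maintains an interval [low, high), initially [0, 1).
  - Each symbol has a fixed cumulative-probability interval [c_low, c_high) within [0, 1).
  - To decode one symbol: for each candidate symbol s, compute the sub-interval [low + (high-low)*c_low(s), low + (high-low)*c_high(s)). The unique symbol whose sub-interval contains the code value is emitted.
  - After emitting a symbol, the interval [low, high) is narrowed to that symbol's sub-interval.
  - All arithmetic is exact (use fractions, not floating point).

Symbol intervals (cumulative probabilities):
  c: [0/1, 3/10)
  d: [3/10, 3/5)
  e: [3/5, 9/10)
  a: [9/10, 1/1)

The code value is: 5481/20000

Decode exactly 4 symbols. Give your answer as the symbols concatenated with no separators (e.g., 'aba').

Answer: cacd

Derivation:
Step 1: interval [0/1, 1/1), width = 1/1 - 0/1 = 1/1
  'c': [0/1 + 1/1*0/1, 0/1 + 1/1*3/10) = [0/1, 3/10) <- contains code 5481/20000
  'd': [0/1 + 1/1*3/10, 0/1 + 1/1*3/5) = [3/10, 3/5)
  'e': [0/1 + 1/1*3/5, 0/1 + 1/1*9/10) = [3/5, 9/10)
  'a': [0/1 + 1/1*9/10, 0/1 + 1/1*1/1) = [9/10, 1/1)
  emit 'c', narrow to [0/1, 3/10)
Step 2: interval [0/1, 3/10), width = 3/10 - 0/1 = 3/10
  'c': [0/1 + 3/10*0/1, 0/1 + 3/10*3/10) = [0/1, 9/100)
  'd': [0/1 + 3/10*3/10, 0/1 + 3/10*3/5) = [9/100, 9/50)
  'e': [0/1 + 3/10*3/5, 0/1 + 3/10*9/10) = [9/50, 27/100)
  'a': [0/1 + 3/10*9/10, 0/1 + 3/10*1/1) = [27/100, 3/10) <- contains code 5481/20000
  emit 'a', narrow to [27/100, 3/10)
Step 3: interval [27/100, 3/10), width = 3/10 - 27/100 = 3/100
  'c': [27/100 + 3/100*0/1, 27/100 + 3/100*3/10) = [27/100, 279/1000) <- contains code 5481/20000
  'd': [27/100 + 3/100*3/10, 27/100 + 3/100*3/5) = [279/1000, 36/125)
  'e': [27/100 + 3/100*3/5, 27/100 + 3/100*9/10) = [36/125, 297/1000)
  'a': [27/100 + 3/100*9/10, 27/100 + 3/100*1/1) = [297/1000, 3/10)
  emit 'c', narrow to [27/100, 279/1000)
Step 4: interval [27/100, 279/1000), width = 279/1000 - 27/100 = 9/1000
  'c': [27/100 + 9/1000*0/1, 27/100 + 9/1000*3/10) = [27/100, 2727/10000)
  'd': [27/100 + 9/1000*3/10, 27/100 + 9/1000*3/5) = [2727/10000, 1377/5000) <- contains code 5481/20000
  'e': [27/100 + 9/1000*3/5, 27/100 + 9/1000*9/10) = [1377/5000, 2781/10000)
  'a': [27/100 + 9/1000*9/10, 27/100 + 9/1000*1/1) = [2781/10000, 279/1000)
  emit 'd', narrow to [2727/10000, 1377/5000)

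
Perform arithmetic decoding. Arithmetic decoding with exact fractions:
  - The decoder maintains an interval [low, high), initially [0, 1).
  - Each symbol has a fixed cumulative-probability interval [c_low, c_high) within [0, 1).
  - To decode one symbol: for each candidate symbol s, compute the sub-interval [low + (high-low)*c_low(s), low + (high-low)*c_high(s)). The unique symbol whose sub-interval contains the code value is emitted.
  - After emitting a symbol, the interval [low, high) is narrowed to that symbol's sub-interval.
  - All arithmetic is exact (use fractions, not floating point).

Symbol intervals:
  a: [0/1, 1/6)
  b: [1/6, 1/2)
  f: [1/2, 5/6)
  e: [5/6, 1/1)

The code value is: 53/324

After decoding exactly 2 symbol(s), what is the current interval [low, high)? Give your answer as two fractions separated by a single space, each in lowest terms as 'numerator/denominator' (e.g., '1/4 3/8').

Step 1: interval [0/1, 1/1), width = 1/1 - 0/1 = 1/1
  'a': [0/1 + 1/1*0/1, 0/1 + 1/1*1/6) = [0/1, 1/6) <- contains code 53/324
  'b': [0/1 + 1/1*1/6, 0/1 + 1/1*1/2) = [1/6, 1/2)
  'f': [0/1 + 1/1*1/2, 0/1 + 1/1*5/6) = [1/2, 5/6)
  'e': [0/1 + 1/1*5/6, 0/1 + 1/1*1/1) = [5/6, 1/1)
  emit 'a', narrow to [0/1, 1/6)
Step 2: interval [0/1, 1/6), width = 1/6 - 0/1 = 1/6
  'a': [0/1 + 1/6*0/1, 0/1 + 1/6*1/6) = [0/1, 1/36)
  'b': [0/1 + 1/6*1/6, 0/1 + 1/6*1/2) = [1/36, 1/12)
  'f': [0/1 + 1/6*1/2, 0/1 + 1/6*5/6) = [1/12, 5/36)
  'e': [0/1 + 1/6*5/6, 0/1 + 1/6*1/1) = [5/36, 1/6) <- contains code 53/324
  emit 'e', narrow to [5/36, 1/6)

Answer: 5/36 1/6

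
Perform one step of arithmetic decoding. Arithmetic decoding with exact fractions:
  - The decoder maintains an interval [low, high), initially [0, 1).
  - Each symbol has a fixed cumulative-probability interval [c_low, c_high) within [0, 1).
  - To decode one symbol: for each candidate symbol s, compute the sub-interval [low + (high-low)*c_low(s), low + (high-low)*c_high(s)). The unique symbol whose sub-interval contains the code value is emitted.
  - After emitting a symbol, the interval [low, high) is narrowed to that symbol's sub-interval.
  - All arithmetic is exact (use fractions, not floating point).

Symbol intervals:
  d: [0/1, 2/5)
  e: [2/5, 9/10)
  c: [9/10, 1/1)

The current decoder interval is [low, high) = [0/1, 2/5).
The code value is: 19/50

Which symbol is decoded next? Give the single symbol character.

Answer: c

Derivation:
Interval width = high − low = 2/5 − 0/1 = 2/5
Scaled code = (code − low) / width = (19/50 − 0/1) / 2/5 = 19/20
  d: [0/1, 2/5) 
  e: [2/5, 9/10) 
  c: [9/10, 1/1) ← scaled code falls here ✓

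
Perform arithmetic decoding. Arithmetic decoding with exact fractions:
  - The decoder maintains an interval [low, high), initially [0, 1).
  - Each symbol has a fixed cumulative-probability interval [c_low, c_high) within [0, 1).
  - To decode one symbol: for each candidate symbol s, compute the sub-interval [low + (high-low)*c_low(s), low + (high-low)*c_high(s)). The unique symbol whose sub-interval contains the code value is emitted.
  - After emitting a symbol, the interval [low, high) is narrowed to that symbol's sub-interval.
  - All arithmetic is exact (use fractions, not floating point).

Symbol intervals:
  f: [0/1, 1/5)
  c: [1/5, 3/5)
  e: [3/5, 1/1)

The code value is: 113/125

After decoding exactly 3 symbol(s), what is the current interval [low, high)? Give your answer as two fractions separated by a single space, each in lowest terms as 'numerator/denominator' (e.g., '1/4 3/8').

Answer: 109/125 117/125

Derivation:
Step 1: interval [0/1, 1/1), width = 1/1 - 0/1 = 1/1
  'f': [0/1 + 1/1*0/1, 0/1 + 1/1*1/5) = [0/1, 1/5)
  'c': [0/1 + 1/1*1/5, 0/1 + 1/1*3/5) = [1/5, 3/5)
  'e': [0/1 + 1/1*3/5, 0/1 + 1/1*1/1) = [3/5, 1/1) <- contains code 113/125
  emit 'e', narrow to [3/5, 1/1)
Step 2: interval [3/5, 1/1), width = 1/1 - 3/5 = 2/5
  'f': [3/5 + 2/5*0/1, 3/5 + 2/5*1/5) = [3/5, 17/25)
  'c': [3/5 + 2/5*1/5, 3/5 + 2/5*3/5) = [17/25, 21/25)
  'e': [3/5 + 2/5*3/5, 3/5 + 2/5*1/1) = [21/25, 1/1) <- contains code 113/125
  emit 'e', narrow to [21/25, 1/1)
Step 3: interval [21/25, 1/1), width = 1/1 - 21/25 = 4/25
  'f': [21/25 + 4/25*0/1, 21/25 + 4/25*1/5) = [21/25, 109/125)
  'c': [21/25 + 4/25*1/5, 21/25 + 4/25*3/5) = [109/125, 117/125) <- contains code 113/125
  'e': [21/25 + 4/25*3/5, 21/25 + 4/25*1/1) = [117/125, 1/1)
  emit 'c', narrow to [109/125, 117/125)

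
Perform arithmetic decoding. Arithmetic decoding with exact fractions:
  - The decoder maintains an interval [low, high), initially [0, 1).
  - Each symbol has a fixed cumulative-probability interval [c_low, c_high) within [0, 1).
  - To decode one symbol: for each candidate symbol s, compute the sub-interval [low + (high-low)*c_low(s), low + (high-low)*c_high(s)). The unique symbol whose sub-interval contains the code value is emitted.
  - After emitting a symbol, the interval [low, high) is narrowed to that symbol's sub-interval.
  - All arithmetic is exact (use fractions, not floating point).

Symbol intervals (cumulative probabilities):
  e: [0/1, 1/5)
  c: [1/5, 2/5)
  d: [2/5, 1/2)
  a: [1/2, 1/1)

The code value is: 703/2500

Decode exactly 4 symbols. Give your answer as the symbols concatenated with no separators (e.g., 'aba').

Step 1: interval [0/1, 1/1), width = 1/1 - 0/1 = 1/1
  'e': [0/1 + 1/1*0/1, 0/1 + 1/1*1/5) = [0/1, 1/5)
  'c': [0/1 + 1/1*1/5, 0/1 + 1/1*2/5) = [1/5, 2/5) <- contains code 703/2500
  'd': [0/1 + 1/1*2/5, 0/1 + 1/1*1/2) = [2/5, 1/2)
  'a': [0/1 + 1/1*1/2, 0/1 + 1/1*1/1) = [1/2, 1/1)
  emit 'c', narrow to [1/5, 2/5)
Step 2: interval [1/5, 2/5), width = 2/5 - 1/5 = 1/5
  'e': [1/5 + 1/5*0/1, 1/5 + 1/5*1/5) = [1/5, 6/25)
  'c': [1/5 + 1/5*1/5, 1/5 + 1/5*2/5) = [6/25, 7/25)
  'd': [1/5 + 1/5*2/5, 1/5 + 1/5*1/2) = [7/25, 3/10) <- contains code 703/2500
  'a': [1/5 + 1/5*1/2, 1/5 + 1/5*1/1) = [3/10, 2/5)
  emit 'd', narrow to [7/25, 3/10)
Step 3: interval [7/25, 3/10), width = 3/10 - 7/25 = 1/50
  'e': [7/25 + 1/50*0/1, 7/25 + 1/50*1/5) = [7/25, 71/250) <- contains code 703/2500
  'c': [7/25 + 1/50*1/5, 7/25 + 1/50*2/5) = [71/250, 36/125)
  'd': [7/25 + 1/50*2/5, 7/25 + 1/50*1/2) = [36/125, 29/100)
  'a': [7/25 + 1/50*1/2, 7/25 + 1/50*1/1) = [29/100, 3/10)
  emit 'e', narrow to [7/25, 71/250)
Step 4: interval [7/25, 71/250), width = 71/250 - 7/25 = 1/250
  'e': [7/25 + 1/250*0/1, 7/25 + 1/250*1/5) = [7/25, 351/1250)
  'c': [7/25 + 1/250*1/5, 7/25 + 1/250*2/5) = [351/1250, 176/625) <- contains code 703/2500
  'd': [7/25 + 1/250*2/5, 7/25 + 1/250*1/2) = [176/625, 141/500)
  'a': [7/25 + 1/250*1/2, 7/25 + 1/250*1/1) = [141/500, 71/250)
  emit 'c', narrow to [351/1250, 176/625)

Answer: cdec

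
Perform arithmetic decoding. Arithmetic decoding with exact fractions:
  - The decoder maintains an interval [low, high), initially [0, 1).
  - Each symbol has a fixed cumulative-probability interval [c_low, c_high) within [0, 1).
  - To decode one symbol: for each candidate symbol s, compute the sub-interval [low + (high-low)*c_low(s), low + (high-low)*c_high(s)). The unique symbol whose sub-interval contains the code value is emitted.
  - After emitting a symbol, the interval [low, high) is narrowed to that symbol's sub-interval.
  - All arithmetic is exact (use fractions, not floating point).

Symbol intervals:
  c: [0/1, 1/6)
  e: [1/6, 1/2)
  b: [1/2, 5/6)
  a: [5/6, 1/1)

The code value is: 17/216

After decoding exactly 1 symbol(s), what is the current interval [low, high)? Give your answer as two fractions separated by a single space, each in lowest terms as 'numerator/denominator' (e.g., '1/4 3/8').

Step 1: interval [0/1, 1/1), width = 1/1 - 0/1 = 1/1
  'c': [0/1 + 1/1*0/1, 0/1 + 1/1*1/6) = [0/1, 1/6) <- contains code 17/216
  'e': [0/1 + 1/1*1/6, 0/1 + 1/1*1/2) = [1/6, 1/2)
  'b': [0/1 + 1/1*1/2, 0/1 + 1/1*5/6) = [1/2, 5/6)
  'a': [0/1 + 1/1*5/6, 0/1 + 1/1*1/1) = [5/6, 1/1)
  emit 'c', narrow to [0/1, 1/6)

Answer: 0/1 1/6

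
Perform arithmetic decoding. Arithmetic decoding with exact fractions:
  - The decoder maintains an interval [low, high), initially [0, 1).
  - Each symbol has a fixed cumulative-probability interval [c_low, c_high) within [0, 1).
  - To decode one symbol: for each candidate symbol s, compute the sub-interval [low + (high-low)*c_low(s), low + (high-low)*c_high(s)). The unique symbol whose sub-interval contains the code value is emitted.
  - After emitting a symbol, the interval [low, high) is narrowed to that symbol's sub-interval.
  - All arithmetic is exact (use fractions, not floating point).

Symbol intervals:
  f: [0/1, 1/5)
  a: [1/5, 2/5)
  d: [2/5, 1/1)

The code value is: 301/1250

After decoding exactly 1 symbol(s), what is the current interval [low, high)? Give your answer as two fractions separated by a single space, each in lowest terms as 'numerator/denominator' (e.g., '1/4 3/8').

Answer: 1/5 2/5

Derivation:
Step 1: interval [0/1, 1/1), width = 1/1 - 0/1 = 1/1
  'f': [0/1 + 1/1*0/1, 0/1 + 1/1*1/5) = [0/1, 1/5)
  'a': [0/1 + 1/1*1/5, 0/1 + 1/1*2/5) = [1/5, 2/5) <- contains code 301/1250
  'd': [0/1 + 1/1*2/5, 0/1 + 1/1*1/1) = [2/5, 1/1)
  emit 'a', narrow to [1/5, 2/5)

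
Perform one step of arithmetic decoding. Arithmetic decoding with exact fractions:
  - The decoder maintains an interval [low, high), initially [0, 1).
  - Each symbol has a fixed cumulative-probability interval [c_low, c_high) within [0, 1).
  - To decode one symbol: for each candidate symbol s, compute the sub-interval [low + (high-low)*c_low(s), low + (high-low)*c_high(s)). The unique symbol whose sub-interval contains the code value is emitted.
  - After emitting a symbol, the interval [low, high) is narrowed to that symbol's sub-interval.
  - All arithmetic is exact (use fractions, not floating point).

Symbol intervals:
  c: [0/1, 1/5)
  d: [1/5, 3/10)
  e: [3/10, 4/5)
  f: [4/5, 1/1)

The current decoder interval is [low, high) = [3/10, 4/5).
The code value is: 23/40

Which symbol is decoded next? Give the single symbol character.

Answer: e

Derivation:
Interval width = high − low = 4/5 − 3/10 = 1/2
Scaled code = (code − low) / width = (23/40 − 3/10) / 1/2 = 11/20
  c: [0/1, 1/5) 
  d: [1/5, 3/10) 
  e: [3/10, 4/5) ← scaled code falls here ✓
  f: [4/5, 1/1) 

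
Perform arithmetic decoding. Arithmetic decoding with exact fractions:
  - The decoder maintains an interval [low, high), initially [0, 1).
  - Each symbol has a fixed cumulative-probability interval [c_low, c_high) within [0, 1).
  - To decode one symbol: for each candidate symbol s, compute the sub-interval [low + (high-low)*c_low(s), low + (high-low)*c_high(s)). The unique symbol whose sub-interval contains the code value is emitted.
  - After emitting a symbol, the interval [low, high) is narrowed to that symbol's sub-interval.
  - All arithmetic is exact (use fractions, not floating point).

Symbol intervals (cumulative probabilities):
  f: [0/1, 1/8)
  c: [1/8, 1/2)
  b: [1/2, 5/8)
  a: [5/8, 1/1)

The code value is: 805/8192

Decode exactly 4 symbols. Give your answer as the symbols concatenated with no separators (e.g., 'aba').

Step 1: interval [0/1, 1/1), width = 1/1 - 0/1 = 1/1
  'f': [0/1 + 1/1*0/1, 0/1 + 1/1*1/8) = [0/1, 1/8) <- contains code 805/8192
  'c': [0/1 + 1/1*1/8, 0/1 + 1/1*1/2) = [1/8, 1/2)
  'b': [0/1 + 1/1*1/2, 0/1 + 1/1*5/8) = [1/2, 5/8)
  'a': [0/1 + 1/1*5/8, 0/1 + 1/1*1/1) = [5/8, 1/1)
  emit 'f', narrow to [0/1, 1/8)
Step 2: interval [0/1, 1/8), width = 1/8 - 0/1 = 1/8
  'f': [0/1 + 1/8*0/1, 0/1 + 1/8*1/8) = [0/1, 1/64)
  'c': [0/1 + 1/8*1/8, 0/1 + 1/8*1/2) = [1/64, 1/16)
  'b': [0/1 + 1/8*1/2, 0/1 + 1/8*5/8) = [1/16, 5/64)
  'a': [0/1 + 1/8*5/8, 0/1 + 1/8*1/1) = [5/64, 1/8) <- contains code 805/8192
  emit 'a', narrow to [5/64, 1/8)
Step 3: interval [5/64, 1/8), width = 1/8 - 5/64 = 3/64
  'f': [5/64 + 3/64*0/1, 5/64 + 3/64*1/8) = [5/64, 43/512)
  'c': [5/64 + 3/64*1/8, 5/64 + 3/64*1/2) = [43/512, 13/128) <- contains code 805/8192
  'b': [5/64 + 3/64*1/2, 5/64 + 3/64*5/8) = [13/128, 55/512)
  'a': [5/64 + 3/64*5/8, 5/64 + 3/64*1/1) = [55/512, 1/8)
  emit 'c', narrow to [43/512, 13/128)
Step 4: interval [43/512, 13/128), width = 13/128 - 43/512 = 9/512
  'f': [43/512 + 9/512*0/1, 43/512 + 9/512*1/8) = [43/512, 353/4096)
  'c': [43/512 + 9/512*1/8, 43/512 + 9/512*1/2) = [353/4096, 95/1024)
  'b': [43/512 + 9/512*1/2, 43/512 + 9/512*5/8) = [95/1024, 389/4096)
  'a': [43/512 + 9/512*5/8, 43/512 + 9/512*1/1) = [389/4096, 13/128) <- contains code 805/8192
  emit 'a', narrow to [389/4096, 13/128)

Answer: faca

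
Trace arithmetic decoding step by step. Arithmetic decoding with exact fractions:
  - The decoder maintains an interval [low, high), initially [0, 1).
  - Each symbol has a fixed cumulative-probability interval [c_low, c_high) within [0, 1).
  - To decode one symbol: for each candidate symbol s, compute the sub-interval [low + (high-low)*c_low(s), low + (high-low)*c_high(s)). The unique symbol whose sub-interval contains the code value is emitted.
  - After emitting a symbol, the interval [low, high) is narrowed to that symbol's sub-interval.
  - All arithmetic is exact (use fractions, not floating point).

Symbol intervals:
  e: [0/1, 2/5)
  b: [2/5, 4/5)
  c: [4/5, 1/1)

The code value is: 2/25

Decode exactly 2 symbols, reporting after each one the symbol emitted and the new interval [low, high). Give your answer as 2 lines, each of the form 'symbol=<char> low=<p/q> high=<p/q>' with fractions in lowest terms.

Answer: symbol=e low=0/1 high=2/5
symbol=e low=0/1 high=4/25

Derivation:
Step 1: interval [0/1, 1/1), width = 1/1 - 0/1 = 1/1
  'e': [0/1 + 1/1*0/1, 0/1 + 1/1*2/5) = [0/1, 2/5) <- contains code 2/25
  'b': [0/1 + 1/1*2/5, 0/1 + 1/1*4/5) = [2/5, 4/5)
  'c': [0/1 + 1/1*4/5, 0/1 + 1/1*1/1) = [4/5, 1/1)
  emit 'e', narrow to [0/1, 2/5)
Step 2: interval [0/1, 2/5), width = 2/5 - 0/1 = 2/5
  'e': [0/1 + 2/5*0/1, 0/1 + 2/5*2/5) = [0/1, 4/25) <- contains code 2/25
  'b': [0/1 + 2/5*2/5, 0/1 + 2/5*4/5) = [4/25, 8/25)
  'c': [0/1 + 2/5*4/5, 0/1 + 2/5*1/1) = [8/25, 2/5)
  emit 'e', narrow to [0/1, 4/25)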